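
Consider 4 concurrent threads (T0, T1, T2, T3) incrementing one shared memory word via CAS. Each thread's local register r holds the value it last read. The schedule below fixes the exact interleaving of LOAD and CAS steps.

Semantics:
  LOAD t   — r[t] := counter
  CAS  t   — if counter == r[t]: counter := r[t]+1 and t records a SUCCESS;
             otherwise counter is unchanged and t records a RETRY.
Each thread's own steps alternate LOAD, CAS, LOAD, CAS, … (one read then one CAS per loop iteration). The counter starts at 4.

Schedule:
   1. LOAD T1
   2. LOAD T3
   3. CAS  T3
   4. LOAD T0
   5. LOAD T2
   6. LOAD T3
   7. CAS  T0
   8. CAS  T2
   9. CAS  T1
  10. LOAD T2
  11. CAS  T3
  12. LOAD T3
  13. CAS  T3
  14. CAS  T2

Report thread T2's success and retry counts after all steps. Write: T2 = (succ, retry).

#1 T1 reads 4
#2 T3 reads 4
#3 T3 CAS(4→5) writes; counter now 5
#4 T0 reads 5
#5 T2 reads 5
#6 T3 reads 5
#7 T0 CAS(5→6) writes; counter now 6
#8 T2 CAS(5→6) fails; counter now 6
#9 T1 CAS(4→5) fails; counter now 6
#10 T2 reads 6
#11 T3 CAS(5→6) fails; counter now 6
#12 T3 reads 6
#13 T3 CAS(6→7) writes; counter now 7
#14 T2 CAS(6→7) fails; counter now 7

T2 = (0, 2)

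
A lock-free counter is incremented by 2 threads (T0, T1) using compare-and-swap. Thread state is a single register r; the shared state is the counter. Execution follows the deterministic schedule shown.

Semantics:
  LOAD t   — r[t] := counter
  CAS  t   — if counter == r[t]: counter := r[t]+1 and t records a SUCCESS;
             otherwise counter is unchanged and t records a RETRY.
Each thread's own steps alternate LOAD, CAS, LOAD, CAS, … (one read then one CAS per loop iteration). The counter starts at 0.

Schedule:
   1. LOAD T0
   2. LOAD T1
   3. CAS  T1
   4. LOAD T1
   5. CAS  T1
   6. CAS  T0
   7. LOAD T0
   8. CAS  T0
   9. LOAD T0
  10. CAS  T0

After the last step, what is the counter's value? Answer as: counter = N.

#1 T0 reads 0
#2 T1 reads 0
#3 T1 CAS(0→1) writes; counter now 1
#4 T1 reads 1
#5 T1 CAS(1→2) writes; counter now 2
#6 T0 CAS(0→1) fails; counter now 2
#7 T0 reads 2
#8 T0 CAS(2→3) writes; counter now 3
#9 T0 reads 3
#10 T0 CAS(3→4) writes; counter now 4

counter = 4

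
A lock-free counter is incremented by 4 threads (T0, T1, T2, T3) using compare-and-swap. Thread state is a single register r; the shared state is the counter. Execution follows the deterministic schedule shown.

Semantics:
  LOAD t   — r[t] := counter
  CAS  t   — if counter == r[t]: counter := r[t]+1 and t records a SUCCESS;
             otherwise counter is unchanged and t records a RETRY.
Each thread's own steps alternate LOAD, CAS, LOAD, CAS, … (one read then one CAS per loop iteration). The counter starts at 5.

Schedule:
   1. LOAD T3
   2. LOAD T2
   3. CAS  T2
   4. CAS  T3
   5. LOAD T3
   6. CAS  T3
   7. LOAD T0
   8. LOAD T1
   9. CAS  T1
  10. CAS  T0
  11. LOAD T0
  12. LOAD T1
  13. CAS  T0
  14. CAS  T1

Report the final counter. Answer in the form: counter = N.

T3 LOAD — after: cnt=5, r=5 — load
T2 LOAD — after: cnt=5, r=5 — load
T2 CAS — after: cnt=6, r=5 — ok
T3 CAS — after: cnt=6, r=5 — retry
T3 LOAD — after: cnt=6, r=6 — load
T3 CAS — after: cnt=7, r=6 — ok
T0 LOAD — after: cnt=7, r=7 — load
T1 LOAD — after: cnt=7, r=7 — load
T1 CAS — after: cnt=8, r=7 — ok
T0 CAS — after: cnt=8, r=7 — retry
T0 LOAD — after: cnt=8, r=8 — load
T1 LOAD — after: cnt=8, r=8 — load
T0 CAS — after: cnt=9, r=8 — ok
T1 CAS — after: cnt=9, r=8 — retry

counter = 9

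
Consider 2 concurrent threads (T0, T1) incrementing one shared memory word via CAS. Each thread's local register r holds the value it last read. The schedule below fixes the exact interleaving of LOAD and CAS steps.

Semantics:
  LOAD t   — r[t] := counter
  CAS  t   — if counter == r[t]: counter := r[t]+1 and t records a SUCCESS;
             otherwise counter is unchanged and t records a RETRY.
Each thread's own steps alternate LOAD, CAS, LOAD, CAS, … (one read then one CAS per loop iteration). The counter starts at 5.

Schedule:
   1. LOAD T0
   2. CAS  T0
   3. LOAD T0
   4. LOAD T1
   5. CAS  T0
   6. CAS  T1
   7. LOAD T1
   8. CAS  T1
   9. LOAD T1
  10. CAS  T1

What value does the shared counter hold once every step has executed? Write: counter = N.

T0 LOAD — after: cnt=5, r=5 — load
T0 CAS — after: cnt=6, r=5 — ok
T0 LOAD — after: cnt=6, r=6 — load
T1 LOAD — after: cnt=6, r=6 — load
T0 CAS — after: cnt=7, r=6 — ok
T1 CAS — after: cnt=7, r=6 — retry
T1 LOAD — after: cnt=7, r=7 — load
T1 CAS — after: cnt=8, r=7 — ok
T1 LOAD — after: cnt=8, r=8 — load
T1 CAS — after: cnt=9, r=8 — ok

counter = 9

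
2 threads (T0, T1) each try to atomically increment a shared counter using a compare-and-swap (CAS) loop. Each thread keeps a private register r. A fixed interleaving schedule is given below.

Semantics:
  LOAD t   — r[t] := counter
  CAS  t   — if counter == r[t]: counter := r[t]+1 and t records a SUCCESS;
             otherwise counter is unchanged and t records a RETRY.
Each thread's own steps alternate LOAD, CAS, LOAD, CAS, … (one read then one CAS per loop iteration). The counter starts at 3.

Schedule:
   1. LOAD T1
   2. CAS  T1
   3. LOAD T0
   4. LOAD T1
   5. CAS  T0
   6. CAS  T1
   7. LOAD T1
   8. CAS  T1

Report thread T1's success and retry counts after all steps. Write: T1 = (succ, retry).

T1 = (2, 1)

1. LOAD T1 → mem=3 r[T1]=3 [LOAD]
2. CAS T1 → mem=4 r[T1]=3 [OK]
3. LOAD T0 → mem=4 r[T0]=4 [LOAD]
4. LOAD T1 → mem=4 r[T1]=4 [LOAD]
5. CAS T0 → mem=5 r[T0]=4 [OK]
6. CAS T1 → mem=5 r[T1]=4 [RETRY]
7. LOAD T1 → mem=5 r[T1]=5 [LOAD]
8. CAS T1 → mem=6 r[T1]=5 [OK]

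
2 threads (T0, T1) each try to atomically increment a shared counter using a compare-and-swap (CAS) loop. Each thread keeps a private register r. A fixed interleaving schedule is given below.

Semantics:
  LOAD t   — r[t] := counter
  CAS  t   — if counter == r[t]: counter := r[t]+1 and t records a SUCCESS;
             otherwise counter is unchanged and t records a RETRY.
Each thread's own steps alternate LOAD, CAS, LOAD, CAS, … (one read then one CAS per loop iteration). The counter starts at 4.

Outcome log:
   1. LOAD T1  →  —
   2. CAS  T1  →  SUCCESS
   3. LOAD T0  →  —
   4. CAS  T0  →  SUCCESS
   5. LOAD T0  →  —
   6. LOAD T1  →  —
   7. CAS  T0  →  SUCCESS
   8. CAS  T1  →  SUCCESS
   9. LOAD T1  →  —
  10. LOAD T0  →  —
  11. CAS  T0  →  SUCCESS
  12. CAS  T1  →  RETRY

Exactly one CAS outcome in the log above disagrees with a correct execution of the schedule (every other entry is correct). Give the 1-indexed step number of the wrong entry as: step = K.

Re-executing:
#1 T1 reads 4
#2 T1 CAS(4→5) writes; counter now 5
#3 T0 reads 5
#4 T0 CAS(5→6) writes; counter now 6
#5 T0 reads 6
#6 T1 reads 6
#7 T0 CAS(6→7) writes; counter now 7
#8 T1 CAS(6→7) fails; counter now 7
#9 T1 reads 7
#10 T0 reads 7
#11 T0 CAS(7→8) writes; counter now 8
#12 T1 CAS(7→8) fails; counter now 8
Flip is step 8.

step = 8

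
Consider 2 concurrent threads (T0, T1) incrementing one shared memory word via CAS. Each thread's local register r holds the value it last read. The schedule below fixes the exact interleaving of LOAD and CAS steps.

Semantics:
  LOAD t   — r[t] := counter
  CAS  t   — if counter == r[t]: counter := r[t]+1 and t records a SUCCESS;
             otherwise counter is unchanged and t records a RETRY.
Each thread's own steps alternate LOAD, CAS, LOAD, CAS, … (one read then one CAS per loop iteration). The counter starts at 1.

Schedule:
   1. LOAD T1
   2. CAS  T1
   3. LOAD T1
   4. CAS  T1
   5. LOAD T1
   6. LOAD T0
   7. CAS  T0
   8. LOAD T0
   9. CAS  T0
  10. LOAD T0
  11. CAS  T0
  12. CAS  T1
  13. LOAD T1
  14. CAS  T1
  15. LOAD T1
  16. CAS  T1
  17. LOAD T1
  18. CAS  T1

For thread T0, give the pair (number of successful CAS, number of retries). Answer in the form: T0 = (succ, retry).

[1] T1.load  rd  (counter 1, T1.r 1)
[2] T1.cas  hit  (counter 2, T1.r 1)
[3] T1.load  rd  (counter 2, T1.r 2)
[4] T1.cas  hit  (counter 3, T1.r 2)
[5] T1.load  rd  (counter 3, T1.r 3)
[6] T0.load  rd  (counter 3, T0.r 3)
[7] T0.cas  hit  (counter 4, T0.r 3)
[8] T0.load  rd  (counter 4, T0.r 4)
[9] T0.cas  hit  (counter 5, T0.r 4)
[10] T0.load  rd  (counter 5, T0.r 5)
[11] T0.cas  hit  (counter 6, T0.r 5)
[12] T1.cas  miss  (counter 6, T1.r 3)
[13] T1.load  rd  (counter 6, T1.r 6)
[14] T1.cas  hit  (counter 7, T1.r 6)
[15] T1.load  rd  (counter 7, T1.r 7)
[16] T1.cas  hit  (counter 8, T1.r 7)
[17] T1.load  rd  (counter 8, T1.r 8)
[18] T1.cas  hit  (counter 9, T1.r 8)

T0 = (3, 0)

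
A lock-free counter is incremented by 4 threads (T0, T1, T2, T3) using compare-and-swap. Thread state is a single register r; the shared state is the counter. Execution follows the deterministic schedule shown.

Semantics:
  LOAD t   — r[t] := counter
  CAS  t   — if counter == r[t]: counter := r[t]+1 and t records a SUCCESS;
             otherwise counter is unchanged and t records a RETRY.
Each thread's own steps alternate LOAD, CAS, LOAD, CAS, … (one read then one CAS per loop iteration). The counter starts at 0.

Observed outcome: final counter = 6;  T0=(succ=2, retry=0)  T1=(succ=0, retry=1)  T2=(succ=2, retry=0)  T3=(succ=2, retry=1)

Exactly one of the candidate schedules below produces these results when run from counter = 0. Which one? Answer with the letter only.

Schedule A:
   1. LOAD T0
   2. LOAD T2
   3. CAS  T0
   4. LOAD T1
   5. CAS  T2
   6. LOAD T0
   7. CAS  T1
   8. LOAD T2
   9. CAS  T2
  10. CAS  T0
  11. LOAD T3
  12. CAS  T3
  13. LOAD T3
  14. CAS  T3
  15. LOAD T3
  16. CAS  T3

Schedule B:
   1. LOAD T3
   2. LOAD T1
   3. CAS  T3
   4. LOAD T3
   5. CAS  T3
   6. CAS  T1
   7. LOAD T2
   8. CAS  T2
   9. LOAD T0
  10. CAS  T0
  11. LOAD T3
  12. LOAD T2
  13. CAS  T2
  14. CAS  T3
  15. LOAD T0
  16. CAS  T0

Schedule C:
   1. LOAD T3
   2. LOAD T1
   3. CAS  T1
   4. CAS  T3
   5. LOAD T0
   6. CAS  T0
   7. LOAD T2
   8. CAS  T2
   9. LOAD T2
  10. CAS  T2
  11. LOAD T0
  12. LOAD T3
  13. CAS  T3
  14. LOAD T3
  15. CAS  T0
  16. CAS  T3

Tracing schedule B:
1. LOAD T3 → mem=0 r[T3]=0 [LOAD]
2. LOAD T1 → mem=0 r[T1]=0 [LOAD]
3. CAS T3 → mem=1 r[T3]=0 [OK]
4. LOAD T3 → mem=1 r[T3]=1 [LOAD]
5. CAS T3 → mem=2 r[T3]=1 [OK]
6. CAS T1 → mem=2 r[T1]=0 [RETRY]
7. LOAD T2 → mem=2 r[T2]=2 [LOAD]
8. CAS T2 → mem=3 r[T2]=2 [OK]
9. LOAD T0 → mem=3 r[T0]=3 [LOAD]
10. CAS T0 → mem=4 r[T0]=3 [OK]
11. LOAD T3 → mem=4 r[T3]=4 [LOAD]
12. LOAD T2 → mem=4 r[T2]=4 [LOAD]
13. CAS T2 → mem=5 r[T2]=4 [OK]
14. CAS T3 → mem=5 r[T3]=4 [RETRY]
15. LOAD T0 → mem=5 r[T0]=5 [LOAD]
16. CAS T0 → mem=6 r[T0]=5 [OK]

B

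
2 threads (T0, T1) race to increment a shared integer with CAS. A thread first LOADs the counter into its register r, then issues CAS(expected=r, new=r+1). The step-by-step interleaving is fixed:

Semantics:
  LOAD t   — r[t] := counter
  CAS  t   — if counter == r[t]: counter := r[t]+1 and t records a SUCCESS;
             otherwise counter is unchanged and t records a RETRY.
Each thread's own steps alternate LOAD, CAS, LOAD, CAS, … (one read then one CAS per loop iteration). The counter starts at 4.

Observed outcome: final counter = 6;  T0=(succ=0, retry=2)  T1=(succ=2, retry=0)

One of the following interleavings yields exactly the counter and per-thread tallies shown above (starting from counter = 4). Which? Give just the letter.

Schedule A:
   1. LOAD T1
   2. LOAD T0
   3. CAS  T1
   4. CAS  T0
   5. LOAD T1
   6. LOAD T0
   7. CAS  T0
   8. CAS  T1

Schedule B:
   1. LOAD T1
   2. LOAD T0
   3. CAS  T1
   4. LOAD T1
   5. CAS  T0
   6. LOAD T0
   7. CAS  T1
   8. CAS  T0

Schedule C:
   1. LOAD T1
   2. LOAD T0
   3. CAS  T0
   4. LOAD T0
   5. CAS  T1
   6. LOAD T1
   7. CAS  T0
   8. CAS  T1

Simulating candidate B:
step 1: T1 LOAD ⇒ load; ctr=4 reg=4
step 2: T0 LOAD ⇒ load; ctr=4 reg=4
step 3: T1 CAS ⇒ ok; ctr=5 reg=4
step 4: T1 LOAD ⇒ load; ctr=5 reg=5
step 5: T0 CAS ⇒ retry; ctr=5 reg=4
step 6: T0 LOAD ⇒ load; ctr=5 reg=5
step 7: T1 CAS ⇒ ok; ctr=6 reg=5
step 8: T0 CAS ⇒ retry; ctr=6 reg=5

B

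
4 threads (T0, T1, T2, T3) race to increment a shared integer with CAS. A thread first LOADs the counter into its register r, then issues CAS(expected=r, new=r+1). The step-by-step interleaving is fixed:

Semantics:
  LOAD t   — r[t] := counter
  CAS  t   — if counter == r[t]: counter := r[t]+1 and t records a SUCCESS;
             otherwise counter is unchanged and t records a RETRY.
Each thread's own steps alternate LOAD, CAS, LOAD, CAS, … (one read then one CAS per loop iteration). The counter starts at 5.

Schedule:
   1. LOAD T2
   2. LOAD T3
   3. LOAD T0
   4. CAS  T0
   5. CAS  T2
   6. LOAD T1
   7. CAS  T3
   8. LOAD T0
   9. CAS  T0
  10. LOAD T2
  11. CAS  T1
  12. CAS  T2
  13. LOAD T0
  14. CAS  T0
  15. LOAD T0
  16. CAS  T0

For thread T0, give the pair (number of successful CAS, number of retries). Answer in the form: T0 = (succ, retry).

T0 = (4, 0)

T2 LOAD — after: cnt=5, r=5 — load
T3 LOAD — after: cnt=5, r=5 — load
T0 LOAD — after: cnt=5, r=5 — load
T0 CAS — after: cnt=6, r=5 — ok
T2 CAS — after: cnt=6, r=5 — retry
T1 LOAD — after: cnt=6, r=6 — load
T3 CAS — after: cnt=6, r=5 — retry
T0 LOAD — after: cnt=6, r=6 — load
T0 CAS — after: cnt=7, r=6 — ok
T2 LOAD — after: cnt=7, r=7 — load
T1 CAS — after: cnt=7, r=6 — retry
T2 CAS — after: cnt=8, r=7 — ok
T0 LOAD — after: cnt=8, r=8 — load
T0 CAS — after: cnt=9, r=8 — ok
T0 LOAD — after: cnt=9, r=9 — load
T0 CAS — after: cnt=10, r=9 — ok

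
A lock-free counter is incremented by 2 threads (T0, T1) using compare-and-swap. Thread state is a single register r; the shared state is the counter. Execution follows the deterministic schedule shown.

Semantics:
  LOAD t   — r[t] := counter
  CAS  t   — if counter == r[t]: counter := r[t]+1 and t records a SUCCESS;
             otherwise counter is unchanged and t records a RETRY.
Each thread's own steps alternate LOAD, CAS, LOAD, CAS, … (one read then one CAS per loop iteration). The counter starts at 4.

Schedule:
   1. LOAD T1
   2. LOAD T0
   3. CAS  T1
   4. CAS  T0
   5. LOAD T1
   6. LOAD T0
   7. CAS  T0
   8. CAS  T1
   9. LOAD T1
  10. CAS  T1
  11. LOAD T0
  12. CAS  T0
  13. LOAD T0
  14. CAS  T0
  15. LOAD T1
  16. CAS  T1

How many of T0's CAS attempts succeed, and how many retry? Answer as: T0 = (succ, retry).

   1) LOAD T1:  M=4  r_T1=4
   2) LOAD T0:  M=4  r_T0=4
   3) CAS  T1:  M=5  r_T1=4 ✓
   4) CAS  T0:  M=5  r_T0=4 ✗
   5) LOAD T1:  M=5  r_T1=5
   6) LOAD T0:  M=5  r_T0=5
   7) CAS  T0:  M=6  r_T0=5 ✓
   8) CAS  T1:  M=6  r_T1=5 ✗
   9) LOAD T1:  M=6  r_T1=6
  10) CAS  T1:  M=7  r_T1=6 ✓
  11) LOAD T0:  M=7  r_T0=7
  12) CAS  T0:  M=8  r_T0=7 ✓
  13) LOAD T0:  M=8  r_T0=8
  14) CAS  T0:  M=9  r_T0=8 ✓
  15) LOAD T1:  M=9  r_T1=9
  16) CAS  T1:  M=10  r_T1=9 ✓

T0 = (3, 1)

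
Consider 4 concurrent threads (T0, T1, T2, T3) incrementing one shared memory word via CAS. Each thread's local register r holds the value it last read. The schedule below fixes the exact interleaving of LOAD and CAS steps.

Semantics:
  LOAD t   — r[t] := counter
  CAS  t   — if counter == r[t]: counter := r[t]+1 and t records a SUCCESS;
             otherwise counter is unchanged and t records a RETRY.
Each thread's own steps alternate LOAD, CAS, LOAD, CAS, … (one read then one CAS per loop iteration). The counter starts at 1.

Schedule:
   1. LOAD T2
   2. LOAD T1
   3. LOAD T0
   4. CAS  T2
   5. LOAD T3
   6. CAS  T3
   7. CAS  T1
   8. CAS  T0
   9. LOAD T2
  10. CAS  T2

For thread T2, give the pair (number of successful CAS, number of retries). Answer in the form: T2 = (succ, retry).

   1) LOAD T2:  M=1  r_T2=1
   2) LOAD T1:  M=1  r_T1=1
   3) LOAD T0:  M=1  r_T0=1
   4) CAS  T2:  M=2  r_T2=1 ✓
   5) LOAD T3:  M=2  r_T3=2
   6) CAS  T3:  M=3  r_T3=2 ✓
   7) CAS  T1:  M=3  r_T1=1 ✗
   8) CAS  T0:  M=3  r_T0=1 ✗
   9) LOAD T2:  M=3  r_T2=3
  10) CAS  T2:  M=4  r_T2=3 ✓

T2 = (2, 0)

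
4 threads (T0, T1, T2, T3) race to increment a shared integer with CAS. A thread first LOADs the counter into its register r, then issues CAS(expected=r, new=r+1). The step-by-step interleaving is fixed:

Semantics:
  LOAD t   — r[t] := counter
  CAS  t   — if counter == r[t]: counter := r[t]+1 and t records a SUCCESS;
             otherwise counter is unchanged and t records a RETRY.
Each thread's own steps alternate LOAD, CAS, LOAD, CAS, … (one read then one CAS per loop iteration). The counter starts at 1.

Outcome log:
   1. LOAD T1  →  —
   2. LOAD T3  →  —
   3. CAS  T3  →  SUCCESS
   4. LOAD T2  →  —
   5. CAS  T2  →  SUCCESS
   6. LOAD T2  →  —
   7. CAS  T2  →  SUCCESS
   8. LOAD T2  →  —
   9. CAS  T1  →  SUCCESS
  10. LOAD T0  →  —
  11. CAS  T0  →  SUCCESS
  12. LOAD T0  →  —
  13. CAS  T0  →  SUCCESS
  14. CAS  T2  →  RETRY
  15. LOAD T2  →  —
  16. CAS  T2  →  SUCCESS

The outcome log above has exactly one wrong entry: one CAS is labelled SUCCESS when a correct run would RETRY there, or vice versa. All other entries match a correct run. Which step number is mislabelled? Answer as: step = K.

step = 9

Correct run:
   1) LOAD T1:  M=1  r_T1=1
   2) LOAD T3:  M=1  r_T3=1
   3) CAS  T3:  M=2  r_T3=1 ✓
   4) LOAD T2:  M=2  r_T2=2
   5) CAS  T2:  M=3  r_T2=2 ✓
   6) LOAD T2:  M=3  r_T2=3
   7) CAS  T2:  M=4  r_T2=3 ✓
   8) LOAD T2:  M=4  r_T2=4
   9) CAS  T1:  M=4  r_T1=1 ✗
  10) LOAD T0:  M=4  r_T0=4
  11) CAS  T0:  M=5  r_T0=4 ✓
  12) LOAD T0:  M=5  r_T0=5
  13) CAS  T0:  M=6  r_T0=5 ✓
  14) CAS  T2:  M=6  r_T2=4 ✗
  15) LOAD T2:  M=6  r_T2=6
  16) CAS  T2:  M=7  r_T2=6 ✓
Mismatch at 9.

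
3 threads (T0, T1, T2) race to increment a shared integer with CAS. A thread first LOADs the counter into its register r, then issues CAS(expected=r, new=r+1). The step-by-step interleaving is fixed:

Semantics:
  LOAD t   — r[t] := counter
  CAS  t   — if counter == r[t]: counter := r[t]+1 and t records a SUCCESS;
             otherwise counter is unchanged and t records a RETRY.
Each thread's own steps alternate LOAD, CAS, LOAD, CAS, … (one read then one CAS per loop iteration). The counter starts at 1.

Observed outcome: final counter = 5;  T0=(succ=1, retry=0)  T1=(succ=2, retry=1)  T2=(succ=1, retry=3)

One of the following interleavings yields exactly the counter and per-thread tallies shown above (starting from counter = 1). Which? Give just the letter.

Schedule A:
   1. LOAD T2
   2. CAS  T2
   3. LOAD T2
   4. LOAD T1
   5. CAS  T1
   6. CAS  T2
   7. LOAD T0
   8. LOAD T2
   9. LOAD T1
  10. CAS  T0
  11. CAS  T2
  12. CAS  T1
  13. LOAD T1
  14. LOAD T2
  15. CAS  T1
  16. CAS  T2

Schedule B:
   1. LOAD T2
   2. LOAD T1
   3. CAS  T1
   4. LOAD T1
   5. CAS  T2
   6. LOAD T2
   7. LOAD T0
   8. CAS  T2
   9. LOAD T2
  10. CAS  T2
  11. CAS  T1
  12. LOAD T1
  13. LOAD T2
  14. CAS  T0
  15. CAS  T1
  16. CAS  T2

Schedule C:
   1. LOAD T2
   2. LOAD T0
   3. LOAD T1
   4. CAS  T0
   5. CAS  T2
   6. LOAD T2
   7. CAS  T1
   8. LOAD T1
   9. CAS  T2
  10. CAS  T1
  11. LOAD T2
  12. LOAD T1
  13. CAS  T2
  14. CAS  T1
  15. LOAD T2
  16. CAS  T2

Tracing schedule A:
1. LOAD T2 → mem=1 r[T2]=1 [LOAD]
2. CAS T2 → mem=2 r[T2]=1 [OK]
3. LOAD T2 → mem=2 r[T2]=2 [LOAD]
4. LOAD T1 → mem=2 r[T1]=2 [LOAD]
5. CAS T1 → mem=3 r[T1]=2 [OK]
6. CAS T2 → mem=3 r[T2]=2 [RETRY]
7. LOAD T0 → mem=3 r[T0]=3 [LOAD]
8. LOAD T2 → mem=3 r[T2]=3 [LOAD]
9. LOAD T1 → mem=3 r[T1]=3 [LOAD]
10. CAS T0 → mem=4 r[T0]=3 [OK]
11. CAS T2 → mem=4 r[T2]=3 [RETRY]
12. CAS T1 → mem=4 r[T1]=3 [RETRY]
13. LOAD T1 → mem=4 r[T1]=4 [LOAD]
14. LOAD T2 → mem=4 r[T2]=4 [LOAD]
15. CAS T1 → mem=5 r[T1]=4 [OK]
16. CAS T2 → mem=5 r[T2]=4 [RETRY]

A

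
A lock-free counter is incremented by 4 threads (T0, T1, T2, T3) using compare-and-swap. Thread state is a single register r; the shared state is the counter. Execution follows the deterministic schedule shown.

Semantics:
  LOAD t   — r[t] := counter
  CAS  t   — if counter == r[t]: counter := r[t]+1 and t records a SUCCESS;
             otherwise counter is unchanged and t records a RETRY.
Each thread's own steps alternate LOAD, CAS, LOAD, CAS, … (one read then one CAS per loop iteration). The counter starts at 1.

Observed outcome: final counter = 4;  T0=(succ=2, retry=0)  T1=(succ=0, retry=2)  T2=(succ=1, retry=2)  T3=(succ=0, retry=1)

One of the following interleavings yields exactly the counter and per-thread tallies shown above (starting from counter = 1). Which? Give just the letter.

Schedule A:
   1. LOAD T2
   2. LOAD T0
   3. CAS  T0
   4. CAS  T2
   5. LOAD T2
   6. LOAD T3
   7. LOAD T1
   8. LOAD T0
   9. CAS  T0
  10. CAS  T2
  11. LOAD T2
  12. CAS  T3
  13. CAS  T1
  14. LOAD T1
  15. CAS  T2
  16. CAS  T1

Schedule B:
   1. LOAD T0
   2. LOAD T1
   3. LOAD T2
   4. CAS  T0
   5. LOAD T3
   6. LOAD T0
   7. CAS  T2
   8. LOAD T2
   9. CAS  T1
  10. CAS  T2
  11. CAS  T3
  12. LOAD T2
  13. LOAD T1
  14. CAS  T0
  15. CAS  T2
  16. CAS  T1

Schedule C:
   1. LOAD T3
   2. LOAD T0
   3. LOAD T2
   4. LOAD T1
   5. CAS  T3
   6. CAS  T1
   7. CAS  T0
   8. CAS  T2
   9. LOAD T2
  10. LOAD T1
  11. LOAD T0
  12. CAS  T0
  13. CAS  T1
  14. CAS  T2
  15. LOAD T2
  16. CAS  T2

A

Run A:
   1) LOAD T2:  M=1  r_T2=1
   2) LOAD T0:  M=1  r_T0=1
   3) CAS  T0:  M=2  r_T0=1 ✓
   4) CAS  T2:  M=2  r_T2=1 ✗
   5) LOAD T2:  M=2  r_T2=2
   6) LOAD T3:  M=2  r_T3=2
   7) LOAD T1:  M=2  r_T1=2
   8) LOAD T0:  M=2  r_T0=2
   9) CAS  T0:  M=3  r_T0=2 ✓
  10) CAS  T2:  M=3  r_T2=2 ✗
  11) LOAD T2:  M=3  r_T2=3
  12) CAS  T3:  M=3  r_T3=2 ✗
  13) CAS  T1:  M=3  r_T1=2 ✗
  14) LOAD T1:  M=3  r_T1=3
  15) CAS  T2:  M=4  r_T2=3 ✓
  16) CAS  T1:  M=4  r_T1=3 ✗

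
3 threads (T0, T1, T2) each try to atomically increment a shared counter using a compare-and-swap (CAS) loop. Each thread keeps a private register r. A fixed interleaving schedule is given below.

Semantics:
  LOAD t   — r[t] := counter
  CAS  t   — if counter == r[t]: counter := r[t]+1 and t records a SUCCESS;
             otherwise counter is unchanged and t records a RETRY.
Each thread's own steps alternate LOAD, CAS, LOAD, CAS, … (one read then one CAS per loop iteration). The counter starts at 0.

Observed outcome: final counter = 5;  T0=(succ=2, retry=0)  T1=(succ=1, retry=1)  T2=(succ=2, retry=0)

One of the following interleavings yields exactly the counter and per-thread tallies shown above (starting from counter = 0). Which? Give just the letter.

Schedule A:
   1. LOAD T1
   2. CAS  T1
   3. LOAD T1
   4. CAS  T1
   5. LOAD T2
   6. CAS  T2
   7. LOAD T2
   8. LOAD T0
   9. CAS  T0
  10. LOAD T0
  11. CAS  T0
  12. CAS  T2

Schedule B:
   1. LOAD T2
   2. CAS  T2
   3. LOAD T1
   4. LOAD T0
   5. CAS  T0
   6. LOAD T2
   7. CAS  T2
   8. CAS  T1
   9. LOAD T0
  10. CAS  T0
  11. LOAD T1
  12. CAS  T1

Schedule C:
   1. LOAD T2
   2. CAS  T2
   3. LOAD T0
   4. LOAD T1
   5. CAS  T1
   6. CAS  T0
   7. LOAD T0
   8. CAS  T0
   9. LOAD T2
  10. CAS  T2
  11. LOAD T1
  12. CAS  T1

Simulating candidate B:
T2 LOAD — after: cnt=0, r=0 — load
T2 CAS — after: cnt=1, r=0 — ok
T1 LOAD — after: cnt=1, r=1 — load
T0 LOAD — after: cnt=1, r=1 — load
T0 CAS — after: cnt=2, r=1 — ok
T2 LOAD — after: cnt=2, r=2 — load
T2 CAS — after: cnt=3, r=2 — ok
T1 CAS — after: cnt=3, r=1 — retry
T0 LOAD — after: cnt=3, r=3 — load
T0 CAS — after: cnt=4, r=3 — ok
T1 LOAD — after: cnt=4, r=4 — load
T1 CAS — after: cnt=5, r=4 — ok

B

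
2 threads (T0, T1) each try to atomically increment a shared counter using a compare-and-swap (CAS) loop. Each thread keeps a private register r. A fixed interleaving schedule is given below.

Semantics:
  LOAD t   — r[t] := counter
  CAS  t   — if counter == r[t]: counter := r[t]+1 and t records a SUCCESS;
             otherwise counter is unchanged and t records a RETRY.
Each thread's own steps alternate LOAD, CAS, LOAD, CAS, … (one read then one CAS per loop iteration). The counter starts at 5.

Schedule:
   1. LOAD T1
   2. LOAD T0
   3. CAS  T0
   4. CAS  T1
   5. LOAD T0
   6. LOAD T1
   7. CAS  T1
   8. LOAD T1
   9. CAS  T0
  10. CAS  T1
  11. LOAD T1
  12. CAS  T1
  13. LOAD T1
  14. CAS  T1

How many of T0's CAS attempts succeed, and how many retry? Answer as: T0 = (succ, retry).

step 1: T1 LOAD ⇒ load; ctr=5 reg=5
step 2: T0 LOAD ⇒ load; ctr=5 reg=5
step 3: T0 CAS ⇒ ok; ctr=6 reg=5
step 4: T1 CAS ⇒ retry; ctr=6 reg=5
step 5: T0 LOAD ⇒ load; ctr=6 reg=6
step 6: T1 LOAD ⇒ load; ctr=6 reg=6
step 7: T1 CAS ⇒ ok; ctr=7 reg=6
step 8: T1 LOAD ⇒ load; ctr=7 reg=7
step 9: T0 CAS ⇒ retry; ctr=7 reg=6
step 10: T1 CAS ⇒ ok; ctr=8 reg=7
step 11: T1 LOAD ⇒ load; ctr=8 reg=8
step 12: T1 CAS ⇒ ok; ctr=9 reg=8
step 13: T1 LOAD ⇒ load; ctr=9 reg=9
step 14: T1 CAS ⇒ ok; ctr=10 reg=9

T0 = (1, 1)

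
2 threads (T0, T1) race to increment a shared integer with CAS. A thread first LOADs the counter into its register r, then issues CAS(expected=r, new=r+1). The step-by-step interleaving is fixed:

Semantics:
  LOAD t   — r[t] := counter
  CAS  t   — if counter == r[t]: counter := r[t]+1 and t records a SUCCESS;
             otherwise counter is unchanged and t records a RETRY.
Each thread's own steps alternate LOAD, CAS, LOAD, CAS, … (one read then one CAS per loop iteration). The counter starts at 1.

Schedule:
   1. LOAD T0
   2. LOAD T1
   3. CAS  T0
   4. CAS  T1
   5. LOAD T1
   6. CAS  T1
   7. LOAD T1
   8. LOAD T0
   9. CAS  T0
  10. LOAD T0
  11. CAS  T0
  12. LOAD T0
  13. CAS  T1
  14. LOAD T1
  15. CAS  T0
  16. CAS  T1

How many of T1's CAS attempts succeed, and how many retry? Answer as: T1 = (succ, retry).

T1 = (1, 3)

[1] T0.load  rd  (counter 1, T0.r 1)
[2] T1.load  rd  (counter 1, T1.r 1)
[3] T0.cas  hit  (counter 2, T0.r 1)
[4] T1.cas  miss  (counter 2, T1.r 1)
[5] T1.load  rd  (counter 2, T1.r 2)
[6] T1.cas  hit  (counter 3, T1.r 2)
[7] T1.load  rd  (counter 3, T1.r 3)
[8] T0.load  rd  (counter 3, T0.r 3)
[9] T0.cas  hit  (counter 4, T0.r 3)
[10] T0.load  rd  (counter 4, T0.r 4)
[11] T0.cas  hit  (counter 5, T0.r 4)
[12] T0.load  rd  (counter 5, T0.r 5)
[13] T1.cas  miss  (counter 5, T1.r 3)
[14] T1.load  rd  (counter 5, T1.r 5)
[15] T0.cas  hit  (counter 6, T0.r 5)
[16] T1.cas  miss  (counter 6, T1.r 5)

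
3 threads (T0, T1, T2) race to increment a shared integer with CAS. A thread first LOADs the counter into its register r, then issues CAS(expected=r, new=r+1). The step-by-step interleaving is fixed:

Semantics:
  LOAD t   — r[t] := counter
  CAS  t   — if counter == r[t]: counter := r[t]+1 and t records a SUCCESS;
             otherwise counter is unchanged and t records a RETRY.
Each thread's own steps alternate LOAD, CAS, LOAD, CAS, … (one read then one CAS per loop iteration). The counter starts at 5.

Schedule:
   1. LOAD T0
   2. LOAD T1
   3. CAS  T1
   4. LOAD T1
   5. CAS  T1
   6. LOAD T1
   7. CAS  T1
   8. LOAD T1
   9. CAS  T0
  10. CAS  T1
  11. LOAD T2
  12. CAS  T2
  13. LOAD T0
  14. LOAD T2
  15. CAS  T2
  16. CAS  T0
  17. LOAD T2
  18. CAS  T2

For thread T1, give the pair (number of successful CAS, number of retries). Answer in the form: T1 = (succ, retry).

T1 = (4, 0)

T0 LOAD — after: cnt=5, r=5 — load
T1 LOAD — after: cnt=5, r=5 — load
T1 CAS — after: cnt=6, r=5 — ok
T1 LOAD — after: cnt=6, r=6 — load
T1 CAS — after: cnt=7, r=6 — ok
T1 LOAD — after: cnt=7, r=7 — load
T1 CAS — after: cnt=8, r=7 — ok
T1 LOAD — after: cnt=8, r=8 — load
T0 CAS — after: cnt=8, r=5 — retry
T1 CAS — after: cnt=9, r=8 — ok
T2 LOAD — after: cnt=9, r=9 — load
T2 CAS — after: cnt=10, r=9 — ok
T0 LOAD — after: cnt=10, r=10 — load
T2 LOAD — after: cnt=10, r=10 — load
T2 CAS — after: cnt=11, r=10 — ok
T0 CAS — after: cnt=11, r=10 — retry
T2 LOAD — after: cnt=11, r=11 — load
T2 CAS — after: cnt=12, r=11 — ok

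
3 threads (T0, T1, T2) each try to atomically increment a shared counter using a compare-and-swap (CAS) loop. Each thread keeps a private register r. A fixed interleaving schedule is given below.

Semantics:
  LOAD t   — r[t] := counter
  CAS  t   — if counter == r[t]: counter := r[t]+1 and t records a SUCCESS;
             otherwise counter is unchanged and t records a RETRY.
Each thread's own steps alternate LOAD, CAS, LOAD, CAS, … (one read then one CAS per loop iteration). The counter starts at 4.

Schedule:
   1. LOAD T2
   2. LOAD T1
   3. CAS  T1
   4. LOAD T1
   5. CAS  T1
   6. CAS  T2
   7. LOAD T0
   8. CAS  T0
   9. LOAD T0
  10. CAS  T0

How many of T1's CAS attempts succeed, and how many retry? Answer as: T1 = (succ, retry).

1. LOAD T2 → mem=4 r[T2]=4 [LOAD]
2. LOAD T1 → mem=4 r[T1]=4 [LOAD]
3. CAS T1 → mem=5 r[T1]=4 [OK]
4. LOAD T1 → mem=5 r[T1]=5 [LOAD]
5. CAS T1 → mem=6 r[T1]=5 [OK]
6. CAS T2 → mem=6 r[T2]=4 [RETRY]
7. LOAD T0 → mem=6 r[T0]=6 [LOAD]
8. CAS T0 → mem=7 r[T0]=6 [OK]
9. LOAD T0 → mem=7 r[T0]=7 [LOAD]
10. CAS T0 → mem=8 r[T0]=7 [OK]

T1 = (2, 0)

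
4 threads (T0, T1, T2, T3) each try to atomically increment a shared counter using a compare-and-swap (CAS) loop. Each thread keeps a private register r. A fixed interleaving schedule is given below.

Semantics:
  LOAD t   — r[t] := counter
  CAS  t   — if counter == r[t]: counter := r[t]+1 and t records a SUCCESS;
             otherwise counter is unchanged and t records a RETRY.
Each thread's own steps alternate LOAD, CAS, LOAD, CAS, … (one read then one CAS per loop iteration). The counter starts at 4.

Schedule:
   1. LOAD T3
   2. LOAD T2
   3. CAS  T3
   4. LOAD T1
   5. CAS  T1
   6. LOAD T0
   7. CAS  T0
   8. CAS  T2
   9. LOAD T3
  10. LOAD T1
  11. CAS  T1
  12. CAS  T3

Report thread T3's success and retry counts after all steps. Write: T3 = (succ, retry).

T3 = (1, 1)

[1] T3.load  rd  (counter 4, T3.r 4)
[2] T2.load  rd  (counter 4, T2.r 4)
[3] T3.cas  hit  (counter 5, T3.r 4)
[4] T1.load  rd  (counter 5, T1.r 5)
[5] T1.cas  hit  (counter 6, T1.r 5)
[6] T0.load  rd  (counter 6, T0.r 6)
[7] T0.cas  hit  (counter 7, T0.r 6)
[8] T2.cas  miss  (counter 7, T2.r 4)
[9] T3.load  rd  (counter 7, T3.r 7)
[10] T1.load  rd  (counter 7, T1.r 7)
[11] T1.cas  hit  (counter 8, T1.r 7)
[12] T3.cas  miss  (counter 8, T3.r 7)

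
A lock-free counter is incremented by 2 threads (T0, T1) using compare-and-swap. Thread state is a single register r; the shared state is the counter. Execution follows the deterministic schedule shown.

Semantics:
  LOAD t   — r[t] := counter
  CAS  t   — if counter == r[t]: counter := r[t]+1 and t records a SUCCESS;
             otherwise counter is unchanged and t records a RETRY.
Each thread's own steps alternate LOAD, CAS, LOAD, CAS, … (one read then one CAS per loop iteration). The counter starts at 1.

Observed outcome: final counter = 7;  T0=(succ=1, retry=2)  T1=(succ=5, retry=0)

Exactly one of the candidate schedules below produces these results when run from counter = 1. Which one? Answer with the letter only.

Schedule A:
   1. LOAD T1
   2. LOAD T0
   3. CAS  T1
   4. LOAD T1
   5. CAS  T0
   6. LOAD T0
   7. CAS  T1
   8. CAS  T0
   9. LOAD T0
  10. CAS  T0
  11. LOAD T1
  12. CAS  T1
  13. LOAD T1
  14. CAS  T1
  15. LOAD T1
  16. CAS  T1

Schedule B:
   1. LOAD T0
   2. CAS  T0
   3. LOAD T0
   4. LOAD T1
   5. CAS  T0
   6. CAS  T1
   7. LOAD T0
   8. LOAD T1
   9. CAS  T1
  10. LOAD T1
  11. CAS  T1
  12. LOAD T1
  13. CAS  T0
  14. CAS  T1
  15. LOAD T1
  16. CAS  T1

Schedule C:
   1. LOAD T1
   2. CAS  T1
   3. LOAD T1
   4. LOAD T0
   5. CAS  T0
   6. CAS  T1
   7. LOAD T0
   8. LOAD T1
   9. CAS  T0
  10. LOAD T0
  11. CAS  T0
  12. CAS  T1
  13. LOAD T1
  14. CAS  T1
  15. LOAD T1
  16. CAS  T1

Tracing schedule A:
   1) LOAD T1:  M=1  r_T1=1
   2) LOAD T0:  M=1  r_T0=1
   3) CAS  T1:  M=2  r_T1=1 ✓
   4) LOAD T1:  M=2  r_T1=2
   5) CAS  T0:  M=2  r_T0=1 ✗
   6) LOAD T0:  M=2  r_T0=2
   7) CAS  T1:  M=3  r_T1=2 ✓
   8) CAS  T0:  M=3  r_T0=2 ✗
   9) LOAD T0:  M=3  r_T0=3
  10) CAS  T0:  M=4  r_T0=3 ✓
  11) LOAD T1:  M=4  r_T1=4
  12) CAS  T1:  M=5  r_T1=4 ✓
  13) LOAD T1:  M=5  r_T1=5
  14) CAS  T1:  M=6  r_T1=5 ✓
  15) LOAD T1:  M=6  r_T1=6
  16) CAS  T1:  M=7  r_T1=6 ✓

A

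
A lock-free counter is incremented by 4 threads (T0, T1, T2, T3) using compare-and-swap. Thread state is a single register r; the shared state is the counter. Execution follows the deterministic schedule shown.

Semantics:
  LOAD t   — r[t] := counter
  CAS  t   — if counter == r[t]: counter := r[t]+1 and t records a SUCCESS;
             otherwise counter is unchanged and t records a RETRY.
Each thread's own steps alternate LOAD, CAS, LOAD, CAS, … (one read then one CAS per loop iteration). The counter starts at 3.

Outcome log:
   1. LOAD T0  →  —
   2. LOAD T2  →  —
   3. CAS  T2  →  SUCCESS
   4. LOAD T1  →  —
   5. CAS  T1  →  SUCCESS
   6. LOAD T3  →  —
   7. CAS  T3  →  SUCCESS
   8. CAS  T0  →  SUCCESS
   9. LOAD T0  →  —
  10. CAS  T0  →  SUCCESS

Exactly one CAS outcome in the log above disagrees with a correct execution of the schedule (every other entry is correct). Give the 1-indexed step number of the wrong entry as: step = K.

Reference trace:
   1) LOAD T0:  M=3  r_T0=3
   2) LOAD T2:  M=3  r_T2=3
   3) CAS  T2:  M=4  r_T2=3 ✓
   4) LOAD T1:  M=4  r_T1=4
   5) CAS  T1:  M=5  r_T1=4 ✓
   6) LOAD T3:  M=5  r_T3=5
   7) CAS  T3:  M=6  r_T3=5 ✓
   8) CAS  T0:  M=6  r_T0=3 ✗
   9) LOAD T0:  M=6  r_T0=6
  10) CAS  T0:  M=7  r_T0=6 ✓
Log disagrees first at step 8.

step = 8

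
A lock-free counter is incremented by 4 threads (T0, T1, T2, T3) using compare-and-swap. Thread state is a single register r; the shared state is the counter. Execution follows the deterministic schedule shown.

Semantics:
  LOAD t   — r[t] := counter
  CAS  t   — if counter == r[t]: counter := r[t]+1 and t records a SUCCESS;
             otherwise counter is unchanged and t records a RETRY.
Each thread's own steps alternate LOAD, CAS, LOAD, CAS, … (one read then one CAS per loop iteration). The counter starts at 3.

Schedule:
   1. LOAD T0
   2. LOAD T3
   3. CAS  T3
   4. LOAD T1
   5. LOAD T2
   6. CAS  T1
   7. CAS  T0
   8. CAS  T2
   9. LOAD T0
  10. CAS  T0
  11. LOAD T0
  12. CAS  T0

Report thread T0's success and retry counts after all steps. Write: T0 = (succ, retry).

T0 = (2, 1)

1. LOAD T0 → mem=3 r[T0]=3 [LOAD]
2. LOAD T3 → mem=3 r[T3]=3 [LOAD]
3. CAS T3 → mem=4 r[T3]=3 [OK]
4. LOAD T1 → mem=4 r[T1]=4 [LOAD]
5. LOAD T2 → mem=4 r[T2]=4 [LOAD]
6. CAS T1 → mem=5 r[T1]=4 [OK]
7. CAS T0 → mem=5 r[T0]=3 [RETRY]
8. CAS T2 → mem=5 r[T2]=4 [RETRY]
9. LOAD T0 → mem=5 r[T0]=5 [LOAD]
10. CAS T0 → mem=6 r[T0]=5 [OK]
11. LOAD T0 → mem=6 r[T0]=6 [LOAD]
12. CAS T0 → mem=7 r[T0]=6 [OK]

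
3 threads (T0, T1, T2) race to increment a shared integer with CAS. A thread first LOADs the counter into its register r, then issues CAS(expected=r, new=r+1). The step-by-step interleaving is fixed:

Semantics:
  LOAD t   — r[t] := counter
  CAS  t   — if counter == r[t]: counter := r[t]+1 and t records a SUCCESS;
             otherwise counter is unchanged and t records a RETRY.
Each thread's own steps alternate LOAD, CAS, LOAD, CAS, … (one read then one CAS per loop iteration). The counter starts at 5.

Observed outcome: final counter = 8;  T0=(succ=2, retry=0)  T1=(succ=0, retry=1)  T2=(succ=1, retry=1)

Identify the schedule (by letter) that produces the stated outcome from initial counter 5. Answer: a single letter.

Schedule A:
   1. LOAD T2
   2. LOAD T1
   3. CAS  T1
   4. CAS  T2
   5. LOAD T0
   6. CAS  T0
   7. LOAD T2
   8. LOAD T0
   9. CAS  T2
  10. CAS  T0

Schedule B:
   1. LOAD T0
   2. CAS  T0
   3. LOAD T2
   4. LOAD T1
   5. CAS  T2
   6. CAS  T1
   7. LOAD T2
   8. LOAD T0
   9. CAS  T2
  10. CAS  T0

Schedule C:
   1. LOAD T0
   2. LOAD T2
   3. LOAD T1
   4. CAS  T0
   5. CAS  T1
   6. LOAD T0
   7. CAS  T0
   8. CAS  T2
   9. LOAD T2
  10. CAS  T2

C

Tracing schedule C:
   1) LOAD T0:  M=5  r_T0=5
   2) LOAD T2:  M=5  r_T2=5
   3) LOAD T1:  M=5  r_T1=5
   4) CAS  T0:  M=6  r_T0=5 ✓
   5) CAS  T1:  M=6  r_T1=5 ✗
   6) LOAD T0:  M=6  r_T0=6
   7) CAS  T0:  M=7  r_T0=6 ✓
   8) CAS  T2:  M=7  r_T2=5 ✗
   9) LOAD T2:  M=7  r_T2=7
  10) CAS  T2:  M=8  r_T2=7 ✓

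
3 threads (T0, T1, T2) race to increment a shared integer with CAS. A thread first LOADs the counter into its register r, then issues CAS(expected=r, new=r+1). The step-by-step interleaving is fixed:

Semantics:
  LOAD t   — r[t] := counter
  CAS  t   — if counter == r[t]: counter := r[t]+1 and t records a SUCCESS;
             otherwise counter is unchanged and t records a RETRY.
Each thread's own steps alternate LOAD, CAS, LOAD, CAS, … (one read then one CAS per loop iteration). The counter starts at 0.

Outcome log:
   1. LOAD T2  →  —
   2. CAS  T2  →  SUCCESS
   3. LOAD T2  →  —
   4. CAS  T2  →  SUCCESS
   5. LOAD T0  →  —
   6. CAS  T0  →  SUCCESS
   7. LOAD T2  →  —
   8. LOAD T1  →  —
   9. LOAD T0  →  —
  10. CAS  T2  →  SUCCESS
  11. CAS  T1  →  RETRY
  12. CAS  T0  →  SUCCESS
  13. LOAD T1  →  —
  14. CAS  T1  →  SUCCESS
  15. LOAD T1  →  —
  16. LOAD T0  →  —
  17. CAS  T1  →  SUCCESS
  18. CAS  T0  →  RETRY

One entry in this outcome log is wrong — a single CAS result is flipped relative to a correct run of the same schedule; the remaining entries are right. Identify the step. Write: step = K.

step = 12

Re-executing:
   1) LOAD T2:  M=0  r_T2=0
   2) CAS  T2:  M=1  r_T2=0 ✓
   3) LOAD T2:  M=1  r_T2=1
   4) CAS  T2:  M=2  r_T2=1 ✓
   5) LOAD T0:  M=2  r_T0=2
   6) CAS  T0:  M=3  r_T0=2 ✓
   7) LOAD T2:  M=3  r_T2=3
   8) LOAD T1:  M=3  r_T1=3
   9) LOAD T0:  M=3  r_T0=3
  10) CAS  T2:  M=4  r_T2=3 ✓
  11) CAS  T1:  M=4  r_T1=3 ✗
  12) CAS  T0:  M=4  r_T0=3 ✗
  13) LOAD T1:  M=4  r_T1=4
  14) CAS  T1:  M=5  r_T1=4 ✓
  15) LOAD T1:  M=5  r_T1=5
  16) LOAD T0:  M=5  r_T0=5
  17) CAS  T1:  M=6  r_T1=5 ✓
  18) CAS  T0:  M=6  r_T0=5 ✗
Flip is step 12.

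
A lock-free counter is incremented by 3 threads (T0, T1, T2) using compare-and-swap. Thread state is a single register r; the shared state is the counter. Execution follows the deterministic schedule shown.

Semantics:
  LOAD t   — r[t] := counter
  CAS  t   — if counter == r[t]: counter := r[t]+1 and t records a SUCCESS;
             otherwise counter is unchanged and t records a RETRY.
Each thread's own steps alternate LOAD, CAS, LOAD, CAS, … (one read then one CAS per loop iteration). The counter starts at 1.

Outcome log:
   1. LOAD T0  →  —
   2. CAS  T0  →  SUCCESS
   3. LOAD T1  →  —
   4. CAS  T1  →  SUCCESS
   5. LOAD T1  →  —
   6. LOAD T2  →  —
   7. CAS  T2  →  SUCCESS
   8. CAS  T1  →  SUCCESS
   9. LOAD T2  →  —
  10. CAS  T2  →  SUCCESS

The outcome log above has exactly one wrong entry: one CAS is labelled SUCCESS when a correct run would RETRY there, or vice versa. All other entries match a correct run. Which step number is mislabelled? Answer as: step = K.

step = 8

Reference trace:
step 1: T0 LOAD ⇒ load; ctr=1 reg=1
step 2: T0 CAS ⇒ ok; ctr=2 reg=1
step 3: T1 LOAD ⇒ load; ctr=2 reg=2
step 4: T1 CAS ⇒ ok; ctr=3 reg=2
step 5: T1 LOAD ⇒ load; ctr=3 reg=3
step 6: T2 LOAD ⇒ load; ctr=3 reg=3
step 7: T2 CAS ⇒ ok; ctr=4 reg=3
step 8: T1 CAS ⇒ retry; ctr=4 reg=3
step 9: T2 LOAD ⇒ load; ctr=4 reg=4
step 10: T2 CAS ⇒ ok; ctr=5 reg=4
Log disagrees first at step 8.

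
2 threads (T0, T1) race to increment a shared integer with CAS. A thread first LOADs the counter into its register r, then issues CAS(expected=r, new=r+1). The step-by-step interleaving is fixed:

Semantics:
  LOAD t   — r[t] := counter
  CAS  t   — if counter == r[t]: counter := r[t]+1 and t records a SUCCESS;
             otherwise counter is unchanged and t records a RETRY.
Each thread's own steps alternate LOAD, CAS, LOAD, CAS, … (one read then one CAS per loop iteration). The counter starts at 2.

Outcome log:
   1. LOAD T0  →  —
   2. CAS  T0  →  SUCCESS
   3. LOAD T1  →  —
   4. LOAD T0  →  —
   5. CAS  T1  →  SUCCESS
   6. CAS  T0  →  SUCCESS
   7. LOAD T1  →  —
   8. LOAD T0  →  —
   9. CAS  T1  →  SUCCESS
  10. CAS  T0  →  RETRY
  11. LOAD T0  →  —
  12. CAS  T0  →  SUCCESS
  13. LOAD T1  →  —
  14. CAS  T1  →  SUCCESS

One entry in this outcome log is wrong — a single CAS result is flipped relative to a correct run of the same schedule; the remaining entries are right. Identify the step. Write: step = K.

step = 6

Re-executing:
T0 LOAD — after: cnt=2, r=2 — load
T0 CAS — after: cnt=3, r=2 — ok
T1 LOAD — after: cnt=3, r=3 — load
T0 LOAD — after: cnt=3, r=3 — load
T1 CAS — after: cnt=4, r=3 — ok
T0 CAS — after: cnt=4, r=3 — retry
T1 LOAD — after: cnt=4, r=4 — load
T0 LOAD — after: cnt=4, r=4 — load
T1 CAS — after: cnt=5, r=4 — ok
T0 CAS — after: cnt=5, r=4 — retry
T0 LOAD — after: cnt=5, r=5 — load
T0 CAS — after: cnt=6, r=5 — ok
T1 LOAD — after: cnt=6, r=6 — load
T1 CAS — after: cnt=7, r=6 — ok
Flip is step 6.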